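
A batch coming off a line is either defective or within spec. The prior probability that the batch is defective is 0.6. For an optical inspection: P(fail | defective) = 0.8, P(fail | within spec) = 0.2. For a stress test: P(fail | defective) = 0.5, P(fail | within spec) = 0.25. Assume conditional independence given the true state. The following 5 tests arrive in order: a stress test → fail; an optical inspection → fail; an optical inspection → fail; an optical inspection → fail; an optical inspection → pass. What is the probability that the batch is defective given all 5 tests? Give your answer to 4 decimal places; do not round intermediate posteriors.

0.9796

After a stress test='fail': P(defective) = 0.5·0.6000 / (0.5·0.6000 + 0.25·0.4000) ≈ 0.7500
After an optical inspection='fail': P(defective) = 0.8·0.7500 / (0.8·0.7500 + 0.2·0.2500) ≈ 0.9231
After an optical inspection='fail': P(defective) = 0.8·0.9231 / (0.8·0.9231 + 0.2·0.0769) ≈ 0.9796
After an optical inspection='fail': P(defective) = 0.8·0.9796 / (0.8·0.9796 + 0.2·0.0204) ≈ 0.9948
After an optical inspection='pass': P(defective) = 0.2·0.9948 / (0.2·0.9948 + 0.8·0.0052) ≈ 0.9796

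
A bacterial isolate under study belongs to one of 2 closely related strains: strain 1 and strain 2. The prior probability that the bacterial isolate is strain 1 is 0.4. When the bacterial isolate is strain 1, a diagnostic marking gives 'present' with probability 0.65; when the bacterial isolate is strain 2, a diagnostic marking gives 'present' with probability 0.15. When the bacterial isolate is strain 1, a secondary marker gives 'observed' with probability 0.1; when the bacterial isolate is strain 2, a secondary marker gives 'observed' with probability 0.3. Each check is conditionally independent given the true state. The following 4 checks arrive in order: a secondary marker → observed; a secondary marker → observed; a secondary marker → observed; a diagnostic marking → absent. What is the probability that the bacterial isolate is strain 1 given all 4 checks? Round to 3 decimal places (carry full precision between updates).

After a secondary marker='observed': P(strain 1) = 0.1·0.4000 / (0.1·0.4000 + 0.3·0.6000) ≈ 0.1818
After a secondary marker='observed': P(strain 1) = 0.1·0.1818 / (0.1·0.1818 + 0.3·0.8182) ≈ 0.0690
After a secondary marker='observed': P(strain 1) = 0.1·0.0690 / (0.1·0.0690 + 0.3·0.9310) ≈ 0.0241
After a diagnostic marking='absent': P(strain 1) = 0.35·0.0241 / (0.35·0.0241 + 0.85·0.9759) ≈ 0.0101

0.010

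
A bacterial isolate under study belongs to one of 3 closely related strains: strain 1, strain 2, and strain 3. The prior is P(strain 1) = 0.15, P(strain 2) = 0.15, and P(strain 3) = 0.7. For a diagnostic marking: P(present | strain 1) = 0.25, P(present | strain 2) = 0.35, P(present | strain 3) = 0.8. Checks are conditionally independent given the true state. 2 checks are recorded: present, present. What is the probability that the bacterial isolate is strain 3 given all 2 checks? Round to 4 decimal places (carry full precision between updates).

0.9417

After 'present': normaliser = 0.25·0.1500 + 0.35·0.1500 + 0.8·0.7000; P(strain 1) ≈ 0.0577, P(strain 2) ≈ 0.0808, P(strain 3) ≈ 0.8615
After 'present': normaliser = 0.25·0.0577 + 0.35·0.0808 + 0.8·0.8615; P(strain 1) ≈ 0.0197, P(strain 2) ≈ 0.0386, P(strain 3) ≈ 0.9417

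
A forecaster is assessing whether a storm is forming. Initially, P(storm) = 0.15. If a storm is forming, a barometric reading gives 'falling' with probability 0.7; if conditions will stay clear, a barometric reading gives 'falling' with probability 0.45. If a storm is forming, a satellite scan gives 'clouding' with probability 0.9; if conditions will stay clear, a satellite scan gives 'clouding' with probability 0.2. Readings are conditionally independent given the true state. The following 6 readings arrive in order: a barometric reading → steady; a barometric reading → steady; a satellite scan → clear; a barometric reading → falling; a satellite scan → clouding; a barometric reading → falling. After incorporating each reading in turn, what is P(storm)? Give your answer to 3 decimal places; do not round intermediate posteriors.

Apply Bayes' rule sequentially, carrying P(storm) forward.
After a barometric reading='steady': P(storm) = 0.3·0.1500 / (0.3·0.1500 + 0.55·0.8500) ≈ 0.0878
After a barometric reading='steady': P(storm) = 0.3·0.0878 / (0.3·0.0878 + 0.55·0.9122) ≈ 0.0499
After a satellite scan='clear': P(storm) = 0.1·0.0499 / (0.1·0.0499 + 0.8·0.9501) ≈ 0.0065
After a barometric reading='falling': P(storm) = 0.7·0.0065 / (0.7·0.0065 + 0.45·0.9935) ≈ 0.0101
After a satellite scan='clouding': P(storm) = 0.9·0.0101 / (0.9·0.0101 + 0.2·0.9899) ≈ 0.0439
After a barometric reading='falling': P(storm) = 0.7·0.0439 / (0.7·0.0439 + 0.45·0.9561) ≈ 0.0667

0.067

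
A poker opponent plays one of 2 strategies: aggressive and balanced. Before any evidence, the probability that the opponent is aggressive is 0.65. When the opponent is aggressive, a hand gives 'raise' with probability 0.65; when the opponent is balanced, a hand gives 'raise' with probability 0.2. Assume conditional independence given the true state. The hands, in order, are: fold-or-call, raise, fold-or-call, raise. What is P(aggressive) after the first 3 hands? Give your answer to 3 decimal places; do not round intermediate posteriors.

After 'fold-or-call': P(aggressive) = 0.35·0.6500 / (0.35·0.6500 + 0.8·0.3500) ≈ 0.4483
After 'raise': P(aggressive) = 0.65·0.4483 / (0.65·0.4483 + 0.2·0.5517) ≈ 0.7253
After 'fold-or-call': P(aggressive) = 0.35·0.7253 / (0.35·0.7253 + 0.8·0.2747) ≈ 0.5360

0.536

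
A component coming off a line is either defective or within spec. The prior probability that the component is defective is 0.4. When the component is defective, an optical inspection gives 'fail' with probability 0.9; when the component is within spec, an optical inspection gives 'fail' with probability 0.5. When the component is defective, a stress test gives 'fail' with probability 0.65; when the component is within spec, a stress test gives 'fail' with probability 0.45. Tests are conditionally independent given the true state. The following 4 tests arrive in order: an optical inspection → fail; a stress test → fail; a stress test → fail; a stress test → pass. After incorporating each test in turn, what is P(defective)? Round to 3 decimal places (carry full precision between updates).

Each posterior becomes the prior for the next update.
After an optical inspection='fail': P(defective) = 0.9·0.4000 / (0.9·0.4000 + 0.5·0.6000) ≈ 0.5455
After a stress test='fail': P(defective) = 0.65·0.5455 / (0.65·0.5455 + 0.45·0.4545) ≈ 0.6341
After a stress test='fail': P(defective) = 0.65·0.6341 / (0.65·0.6341 + 0.45·0.3659) ≈ 0.7146
After a stress test='pass': P(defective) = 0.35·0.7146 / (0.35·0.7146 + 0.55·0.2854) ≈ 0.6144

0.614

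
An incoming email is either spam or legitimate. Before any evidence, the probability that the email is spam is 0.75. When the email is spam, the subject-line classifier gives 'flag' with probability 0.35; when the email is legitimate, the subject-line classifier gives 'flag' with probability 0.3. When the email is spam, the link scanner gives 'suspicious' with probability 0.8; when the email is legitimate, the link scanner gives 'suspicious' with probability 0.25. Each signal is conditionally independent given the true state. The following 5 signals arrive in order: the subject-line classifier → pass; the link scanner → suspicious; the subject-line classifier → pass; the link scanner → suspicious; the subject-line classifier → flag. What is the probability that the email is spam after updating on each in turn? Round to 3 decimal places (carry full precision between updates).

0.969

After the subject-line classifier='pass': P(spam) = 0.65·0.7500 / (0.65·0.7500 + 0.7·0.2500) ≈ 0.7358
After the link scanner='suspicious': P(spam) = 0.8·0.7358 / (0.8·0.7358 + 0.25·0.2642) ≈ 0.8991
After the subject-line classifier='pass': P(spam) = 0.65·0.8991 / (0.65·0.8991 + 0.7·0.1009) ≈ 0.8922
After the link scanner='suspicious': P(spam) = 0.8·0.8922 / (0.8·0.8922 + 0.25·0.1078) ≈ 0.9636
After the subject-line classifier='flag': P(spam) = 0.35·0.9636 / (0.35·0.9636 + 0.3·0.0364) ≈ 0.9687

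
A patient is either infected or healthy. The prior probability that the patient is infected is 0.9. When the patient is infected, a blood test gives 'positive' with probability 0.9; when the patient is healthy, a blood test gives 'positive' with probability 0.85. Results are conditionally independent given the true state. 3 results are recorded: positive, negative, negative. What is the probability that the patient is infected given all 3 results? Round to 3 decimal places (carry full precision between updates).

0.809

Apply Bayes' rule sequentially, carrying P(infected) forward.
After 'positive': P(infected) = 0.9·0.9000 / (0.9·0.9000 + 0.85·0.1000) ≈ 0.9050
After 'negative': P(infected) = 0.1·0.9050 / (0.1·0.9050 + 0.15·0.0950) ≈ 0.8640
After 'negative': P(infected) = 0.1·0.8640 / (0.1·0.8640 + 0.15·0.1360) ≈ 0.8090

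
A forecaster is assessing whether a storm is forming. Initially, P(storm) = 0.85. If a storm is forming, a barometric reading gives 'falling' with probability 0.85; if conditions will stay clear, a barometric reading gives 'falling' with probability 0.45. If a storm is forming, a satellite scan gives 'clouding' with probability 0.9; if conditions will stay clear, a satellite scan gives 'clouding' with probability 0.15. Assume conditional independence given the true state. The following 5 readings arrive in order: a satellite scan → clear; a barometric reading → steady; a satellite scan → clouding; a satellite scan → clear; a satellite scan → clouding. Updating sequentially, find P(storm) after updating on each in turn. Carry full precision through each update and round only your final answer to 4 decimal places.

0.4350

After a satellite scan='clear': P(storm) = 0.1·0.8500 / (0.1·0.8500 + 0.85·0.1500) ≈ 0.4000
After a barometric reading='steady': P(storm) = 0.15·0.4000 / (0.15·0.4000 + 0.55·0.6000) ≈ 0.1538
After a satellite scan='clouding': P(storm) = 0.9·0.1538 / (0.9·0.1538 + 0.15·0.8462) ≈ 0.5217
After a satellite scan='clear': P(storm) = 0.1·0.5217 / (0.1·0.5217 + 0.85·0.4783) ≈ 0.1137
After a satellite scan='clouding': P(storm) = 0.9·0.1137 / (0.9·0.1137 + 0.15·0.8863) ≈ 0.4350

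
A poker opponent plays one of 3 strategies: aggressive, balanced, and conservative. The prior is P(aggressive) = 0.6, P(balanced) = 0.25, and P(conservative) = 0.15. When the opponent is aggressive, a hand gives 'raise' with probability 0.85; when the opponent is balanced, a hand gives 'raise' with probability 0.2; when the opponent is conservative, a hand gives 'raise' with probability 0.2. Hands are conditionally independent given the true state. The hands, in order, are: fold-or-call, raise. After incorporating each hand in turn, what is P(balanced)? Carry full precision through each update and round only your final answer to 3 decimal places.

0.285

After 'fold-or-call': normaliser = 0.15·0.6000 + 0.8·0.2500 + 0.8·0.1500; P(aggressive) ≈ 0.2195, P(balanced) ≈ 0.4878, P(conservative) ≈ 0.2927
After 'raise': normaliser = 0.85·0.2195 + 0.2·0.4878 + 0.2·0.2927; P(aggressive) ≈ 0.5445, P(balanced) ≈ 0.2847, P(conservative) ≈ 0.1708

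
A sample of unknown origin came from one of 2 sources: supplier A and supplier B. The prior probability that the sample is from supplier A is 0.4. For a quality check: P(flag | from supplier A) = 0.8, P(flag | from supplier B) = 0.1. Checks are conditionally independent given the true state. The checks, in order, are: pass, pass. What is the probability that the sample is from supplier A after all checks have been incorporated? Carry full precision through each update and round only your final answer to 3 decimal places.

0.032

After 'pass': P(supplier A) = 0.2·0.4000 / (0.2·0.4000 + 0.9·0.6000) ≈ 0.1290
After 'pass': P(supplier A) = 0.2·0.1290 / (0.2·0.1290 + 0.9·0.8710) ≈ 0.0319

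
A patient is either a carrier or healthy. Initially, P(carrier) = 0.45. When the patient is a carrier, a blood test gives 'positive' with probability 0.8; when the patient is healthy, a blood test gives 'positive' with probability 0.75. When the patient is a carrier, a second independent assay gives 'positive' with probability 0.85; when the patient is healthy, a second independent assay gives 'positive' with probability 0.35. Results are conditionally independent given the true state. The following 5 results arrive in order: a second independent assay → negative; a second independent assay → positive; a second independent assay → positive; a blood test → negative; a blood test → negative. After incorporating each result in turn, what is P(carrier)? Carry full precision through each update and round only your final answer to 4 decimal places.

0.4161

After a second independent assay='negative': P(carrier) = 0.15·0.4500 / (0.15·0.4500 + 0.65·0.5500) ≈ 0.1588
After a second independent assay='positive': P(carrier) = 0.85·0.1588 / (0.85·0.1588 + 0.35·0.8412) ≈ 0.3144
After a second independent assay='positive': P(carrier) = 0.85·0.3144 / (0.85·0.3144 + 0.35·0.6856) ≈ 0.5269
After a blood test='negative': P(carrier) = 0.2·0.5269 / (0.2·0.5269 + 0.25·0.4731) ≈ 0.4711
After a blood test='negative': P(carrier) = 0.2·0.4711 / (0.2·0.4711 + 0.25·0.5289) ≈ 0.4161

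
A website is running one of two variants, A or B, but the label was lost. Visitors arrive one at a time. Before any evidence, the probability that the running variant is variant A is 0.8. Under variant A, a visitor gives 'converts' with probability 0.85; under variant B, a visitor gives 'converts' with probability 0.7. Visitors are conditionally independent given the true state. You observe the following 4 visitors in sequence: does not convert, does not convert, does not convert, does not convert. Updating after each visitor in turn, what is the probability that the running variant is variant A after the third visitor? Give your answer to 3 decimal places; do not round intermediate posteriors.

0.333

After 'does not convert': P(A) = 0.15·0.8000 / (0.15·0.8000 + 0.3·0.2000) ≈ 0.6667
After 'does not convert': P(A) = 0.15·0.6667 / (0.15·0.6667 + 0.3·0.3333) ≈ 0.5000
After 'does not convert': P(A) = 0.15·0.5000 / (0.15·0.5000 + 0.3·0.5000) ≈ 0.3333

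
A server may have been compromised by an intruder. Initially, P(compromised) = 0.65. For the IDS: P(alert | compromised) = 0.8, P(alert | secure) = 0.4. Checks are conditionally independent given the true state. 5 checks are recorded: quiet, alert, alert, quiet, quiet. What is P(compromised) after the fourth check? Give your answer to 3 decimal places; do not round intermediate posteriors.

0.452

After 'quiet': P(compromised) = 0.2·0.6500 / (0.2·0.6500 + 0.6·0.3500) ≈ 0.3824
After 'alert': P(compromised) = 0.8·0.3824 / (0.8·0.3824 + 0.4·0.6176) ≈ 0.5532
After 'alert': P(compromised) = 0.8·0.5532 / (0.8·0.5532 + 0.4·0.4468) ≈ 0.7123
After 'quiet': P(compromised) = 0.2·0.7123 / (0.2·0.7123 + 0.6·0.2877) ≈ 0.4522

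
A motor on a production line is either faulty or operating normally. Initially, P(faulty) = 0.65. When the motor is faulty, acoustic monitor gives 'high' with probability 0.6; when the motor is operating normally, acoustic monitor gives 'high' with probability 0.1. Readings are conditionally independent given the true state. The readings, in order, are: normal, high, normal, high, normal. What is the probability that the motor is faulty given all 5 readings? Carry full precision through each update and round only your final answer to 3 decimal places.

After 'normal': P(faulty) = 0.4·0.6500 / (0.4·0.6500 + 0.9·0.3500) ≈ 0.4522
After 'high': P(faulty) = 0.6·0.4522 / (0.6·0.4522 + 0.1·0.5478) ≈ 0.8320
After 'normal': P(faulty) = 0.4·0.8320 / (0.4·0.8320 + 0.9·0.1680) ≈ 0.6876
After 'high': P(faulty) = 0.6·0.6876 / (0.6·0.6876 + 0.1·0.3124) ≈ 0.9296
After 'normal': P(faulty) = 0.4·0.9296 / (0.4·0.9296 + 0.9·0.0704) ≈ 0.8544

0.854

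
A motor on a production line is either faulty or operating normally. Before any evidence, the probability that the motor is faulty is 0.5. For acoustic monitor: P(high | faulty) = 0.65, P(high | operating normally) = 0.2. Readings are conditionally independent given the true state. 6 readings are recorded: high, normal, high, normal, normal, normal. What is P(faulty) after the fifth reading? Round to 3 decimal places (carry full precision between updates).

0.469

After 'high': P(faulty) = 0.65·0.5000 / (0.65·0.5000 + 0.2·0.5000) ≈ 0.7647
After 'normal': P(faulty) = 0.35·0.7647 / (0.35·0.7647 + 0.8·0.2353) ≈ 0.5871
After 'high': P(faulty) = 0.65·0.5871 / (0.65·0.5871 + 0.2·0.4129) ≈ 0.8221
After 'normal': P(faulty) = 0.35·0.8221 / (0.35·0.8221 + 0.8·0.1779) ≈ 0.6691
After 'normal': P(faulty) = 0.35·0.6691 / (0.35·0.6691 + 0.8·0.3309) ≈ 0.4694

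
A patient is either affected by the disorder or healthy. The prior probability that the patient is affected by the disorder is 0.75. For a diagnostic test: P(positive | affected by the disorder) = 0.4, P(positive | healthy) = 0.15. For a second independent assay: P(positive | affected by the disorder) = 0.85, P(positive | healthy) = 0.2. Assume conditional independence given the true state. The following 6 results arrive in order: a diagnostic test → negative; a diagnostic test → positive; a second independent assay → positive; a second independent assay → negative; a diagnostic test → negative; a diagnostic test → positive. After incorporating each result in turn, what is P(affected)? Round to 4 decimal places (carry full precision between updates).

After a diagnostic test='negative': P(affected) = 0.6·0.7500 / (0.6·0.7500 + 0.85·0.2500) ≈ 0.6792
After a diagnostic test='positive': P(affected) = 0.4·0.6792 / (0.4·0.6792 + 0.15·0.3208) ≈ 0.8496
After a second independent assay='positive': P(affected) = 0.85·0.8496 / (0.85·0.8496 + 0.2·0.1504) ≈ 0.9600
After a second independent assay='negative': P(affected) = 0.15·0.9600 / (0.15·0.9600 + 0.8·0.0400) ≈ 0.8182
After a diagnostic test='negative': P(affected) = 0.6·0.8182 / (0.6·0.8182 + 0.85·0.1818) ≈ 0.7606
After a diagnostic test='positive': P(affected) = 0.4·0.7606 / (0.4·0.7606 + 0.15·0.2394) ≈ 0.8944

0.8944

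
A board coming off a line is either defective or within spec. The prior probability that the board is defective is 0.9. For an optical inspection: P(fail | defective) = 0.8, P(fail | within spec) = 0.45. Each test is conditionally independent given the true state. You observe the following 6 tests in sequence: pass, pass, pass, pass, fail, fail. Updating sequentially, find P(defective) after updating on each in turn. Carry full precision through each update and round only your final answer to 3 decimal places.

After 'pass': P(defective) = 0.2·0.9000 / (0.2·0.9000 + 0.55·0.1000) ≈ 0.7660
After 'pass': P(defective) = 0.2·0.7660 / (0.2·0.7660 + 0.55·0.2340) ≈ 0.5434
After 'pass': P(defective) = 0.2·0.5434 / (0.2·0.5434 + 0.55·0.4566) ≈ 0.3020
After 'pass': P(defective) = 0.2·0.3020 / (0.2·0.3020 + 0.55·0.6980) ≈ 0.1360
After 'fail': P(defective) = 0.8·0.1360 / (0.8·0.1360 + 0.45·0.8640) ≈ 0.2186
After 'fail': P(defective) = 0.8·0.2186 / (0.8·0.2186 + 0.45·0.7814) ≈ 0.3322

0.332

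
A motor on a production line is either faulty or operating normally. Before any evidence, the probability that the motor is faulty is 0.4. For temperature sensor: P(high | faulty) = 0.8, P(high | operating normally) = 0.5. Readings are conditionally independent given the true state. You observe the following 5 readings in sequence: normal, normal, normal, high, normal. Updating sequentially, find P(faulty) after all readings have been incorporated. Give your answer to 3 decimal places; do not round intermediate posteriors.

After 'normal': P(faulty) = 0.2·0.4000 / (0.2·0.4000 + 0.5·0.6000) ≈ 0.2105
After 'normal': P(faulty) = 0.2·0.2105 / (0.2·0.2105 + 0.5·0.7895) ≈ 0.0964
After 'normal': P(faulty) = 0.2·0.0964 / (0.2·0.0964 + 0.5·0.9036) ≈ 0.0409
After 'high': P(faulty) = 0.8·0.0409 / (0.8·0.0409 + 0.5·0.9591) ≈ 0.0639
After 'normal': P(faulty) = 0.2·0.0639 / (0.2·0.0639 + 0.5·0.9361) ≈ 0.0266

0.027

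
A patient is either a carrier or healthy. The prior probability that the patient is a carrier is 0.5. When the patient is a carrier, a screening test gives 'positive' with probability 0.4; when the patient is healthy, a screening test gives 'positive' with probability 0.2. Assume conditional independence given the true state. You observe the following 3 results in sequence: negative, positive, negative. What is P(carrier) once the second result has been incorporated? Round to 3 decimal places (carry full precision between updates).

0.600

Apply Bayes' rule sequentially, carrying P(carrier) forward.
After 'negative': P(carrier) = 0.6·0.5000 / (0.6·0.5000 + 0.8·0.5000) ≈ 0.4286
After 'positive': P(carrier) = 0.4·0.4286 / (0.4·0.4286 + 0.2·0.5714) ≈ 0.6000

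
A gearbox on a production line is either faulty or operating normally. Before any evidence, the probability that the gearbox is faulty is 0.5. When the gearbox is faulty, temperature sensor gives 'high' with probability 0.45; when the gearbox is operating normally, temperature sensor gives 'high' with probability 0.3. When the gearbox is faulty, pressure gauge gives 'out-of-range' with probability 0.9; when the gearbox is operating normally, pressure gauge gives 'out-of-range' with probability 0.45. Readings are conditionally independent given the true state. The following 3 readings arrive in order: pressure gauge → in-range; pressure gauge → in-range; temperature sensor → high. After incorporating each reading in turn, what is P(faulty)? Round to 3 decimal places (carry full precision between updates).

0.047

Apply Bayes' rule sequentially, carrying P(faulty) forward.
After pressure gauge='in-range': P(faulty) = 0.1·0.5000 / (0.1·0.5000 + 0.55·0.5000) ≈ 0.1538
After pressure gauge='in-range': P(faulty) = 0.1·0.1538 / (0.1·0.1538 + 0.55·0.8462) ≈ 0.0320
After temperature sensor='high': P(faulty) = 0.45·0.0320 / (0.45·0.0320 + 0.3·0.9680) ≈ 0.0472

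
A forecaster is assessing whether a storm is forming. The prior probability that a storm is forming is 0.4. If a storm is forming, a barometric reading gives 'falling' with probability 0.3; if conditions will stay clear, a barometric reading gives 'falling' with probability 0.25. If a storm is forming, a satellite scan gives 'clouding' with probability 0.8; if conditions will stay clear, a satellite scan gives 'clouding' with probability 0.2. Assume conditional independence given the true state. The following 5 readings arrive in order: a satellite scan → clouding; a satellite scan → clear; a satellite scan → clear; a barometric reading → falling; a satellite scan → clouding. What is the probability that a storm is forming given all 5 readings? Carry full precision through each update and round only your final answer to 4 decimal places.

After a satellite scan='clouding': P(storm) = 0.8·0.4000 / (0.8·0.4000 + 0.2·0.6000) ≈ 0.7273
After a satellite scan='clear': P(storm) = 0.2·0.7273 / (0.2·0.7273 + 0.8·0.2727) ≈ 0.4000
After a satellite scan='clear': P(storm) = 0.2·0.4000 / (0.2·0.4000 + 0.8·0.6000) ≈ 0.1429
After a barometric reading='falling': P(storm) = 0.3·0.1429 / (0.3·0.1429 + 0.25·0.8571) ≈ 0.1667
After a satellite scan='clouding': P(storm) = 0.8·0.1667 / (0.8·0.1667 + 0.2·0.8333) ≈ 0.4444

0.4444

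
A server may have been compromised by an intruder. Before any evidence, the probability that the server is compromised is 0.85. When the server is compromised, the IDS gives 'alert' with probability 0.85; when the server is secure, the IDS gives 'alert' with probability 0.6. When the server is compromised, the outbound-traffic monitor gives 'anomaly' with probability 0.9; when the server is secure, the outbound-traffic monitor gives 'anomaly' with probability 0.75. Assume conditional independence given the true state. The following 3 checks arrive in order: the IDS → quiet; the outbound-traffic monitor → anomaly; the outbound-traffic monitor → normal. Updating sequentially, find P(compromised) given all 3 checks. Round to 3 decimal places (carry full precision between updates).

After the IDS='quiet': P(compromised) = 0.15·0.8500 / (0.15·0.8500 + 0.4·0.1500) ≈ 0.6800
After the outbound-traffic monitor='anomaly': P(compromised) = 0.9·0.6800 / (0.9·0.6800 + 0.75·0.3200) ≈ 0.7183
After the outbound-traffic monitor='normal': P(compromised) = 0.1·0.7183 / (0.1·0.7183 + 0.25·0.2817) ≈ 0.5050

0.505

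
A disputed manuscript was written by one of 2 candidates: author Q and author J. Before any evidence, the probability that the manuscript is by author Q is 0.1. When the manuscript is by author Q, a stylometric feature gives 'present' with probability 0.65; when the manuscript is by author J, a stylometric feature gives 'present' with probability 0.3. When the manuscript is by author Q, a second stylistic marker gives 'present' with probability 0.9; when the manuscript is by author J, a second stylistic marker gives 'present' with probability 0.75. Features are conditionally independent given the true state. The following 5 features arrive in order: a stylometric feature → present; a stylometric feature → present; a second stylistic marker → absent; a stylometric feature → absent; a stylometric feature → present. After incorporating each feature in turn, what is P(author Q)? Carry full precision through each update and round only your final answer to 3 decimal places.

0.184

After a stylometric feature='present': P(author Q) = 0.65·0.1000 / (0.65·0.1000 + 0.3·0.9000) ≈ 0.1940
After a stylometric feature='present': P(author Q) = 0.65·0.1940 / (0.65·0.1940 + 0.3·0.8060) ≈ 0.3428
After a second stylistic marker='absent': P(author Q) = 0.1·0.3428 / (0.1·0.3428 + 0.25·0.6572) ≈ 0.1726
After a stylometric feature='absent': P(author Q) = 0.35·0.1726 / (0.35·0.1726 + 0.7·0.8274) ≈ 0.0945
After a stylometric feature='present': P(author Q) = 0.65·0.0945 / (0.65·0.0945 + 0.3·0.9055) ≈ 0.1844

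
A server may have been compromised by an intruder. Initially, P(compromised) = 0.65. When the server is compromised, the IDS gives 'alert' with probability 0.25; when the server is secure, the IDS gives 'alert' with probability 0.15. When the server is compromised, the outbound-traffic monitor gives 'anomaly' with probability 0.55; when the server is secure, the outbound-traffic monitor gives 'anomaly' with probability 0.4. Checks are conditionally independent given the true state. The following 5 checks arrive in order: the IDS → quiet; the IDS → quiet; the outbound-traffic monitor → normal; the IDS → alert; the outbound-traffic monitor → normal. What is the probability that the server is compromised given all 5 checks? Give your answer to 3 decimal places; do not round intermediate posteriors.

Apply Bayes' rule sequentially, carrying P(compromised) forward.
After the IDS='quiet': P(compromised) = 0.75·0.6500 / (0.75·0.6500 + 0.85·0.3500) ≈ 0.6210
After the IDS='quiet': P(compromised) = 0.75·0.6210 / (0.75·0.6210 + 0.85·0.3790) ≈ 0.5911
After the outbound-traffic monitor='normal': P(compromised) = 0.45·0.5911 / (0.45·0.5911 + 0.6·0.4089) ≈ 0.5202
After the IDS='alert': P(compromised) = 0.25·0.5202 / (0.25·0.5202 + 0.15·0.4798) ≈ 0.6438
After the outbound-traffic monitor='normal': P(compromised) = 0.45·0.6438 / (0.45·0.6438 + 0.6·0.3562) ≈ 0.5755

0.575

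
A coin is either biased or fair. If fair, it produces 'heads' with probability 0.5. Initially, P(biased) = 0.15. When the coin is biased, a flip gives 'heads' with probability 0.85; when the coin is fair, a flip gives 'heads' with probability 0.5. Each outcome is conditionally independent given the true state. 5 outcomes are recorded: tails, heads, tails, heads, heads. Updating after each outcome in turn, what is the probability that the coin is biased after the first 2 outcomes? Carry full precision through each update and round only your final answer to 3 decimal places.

0.083

After 'tails': P(biased) = 0.15·0.1500 / (0.15·0.1500 + 0.5·0.8500) ≈ 0.0503
After 'heads': P(biased) = 0.85·0.0503 / (0.85·0.0503 + 0.5·0.9497) ≈ 0.0826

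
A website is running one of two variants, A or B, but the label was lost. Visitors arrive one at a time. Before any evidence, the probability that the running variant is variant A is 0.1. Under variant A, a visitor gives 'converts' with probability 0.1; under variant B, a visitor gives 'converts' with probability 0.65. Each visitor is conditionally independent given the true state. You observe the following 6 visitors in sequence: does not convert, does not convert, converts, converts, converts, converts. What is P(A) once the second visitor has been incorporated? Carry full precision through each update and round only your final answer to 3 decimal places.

After 'does not convert': P(A) = 0.9·0.1000 / (0.9·0.1000 + 0.35·0.9000) ≈ 0.2222
After 'does not convert': P(A) = 0.9·0.2222 / (0.9·0.2222 + 0.35·0.7778) ≈ 0.4235

0.424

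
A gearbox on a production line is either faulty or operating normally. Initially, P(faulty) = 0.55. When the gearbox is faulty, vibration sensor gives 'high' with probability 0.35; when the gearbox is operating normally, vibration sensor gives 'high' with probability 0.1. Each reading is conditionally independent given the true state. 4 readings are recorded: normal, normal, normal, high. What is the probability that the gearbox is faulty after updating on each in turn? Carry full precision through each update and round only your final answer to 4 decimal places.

0.6171

After 'normal': P(faulty) = 0.65·0.5500 / (0.65·0.5500 + 0.9·0.4500) ≈ 0.4689
After 'normal': P(faulty) = 0.65·0.4689 / (0.65·0.4689 + 0.9·0.5311) ≈ 0.3893
After 'normal': P(faulty) = 0.65·0.3893 / (0.65·0.3893 + 0.9·0.6107) ≈ 0.3153
After 'high': P(faulty) = 0.35·0.3153 / (0.35·0.3153 + 0.1·0.6847) ≈ 0.6171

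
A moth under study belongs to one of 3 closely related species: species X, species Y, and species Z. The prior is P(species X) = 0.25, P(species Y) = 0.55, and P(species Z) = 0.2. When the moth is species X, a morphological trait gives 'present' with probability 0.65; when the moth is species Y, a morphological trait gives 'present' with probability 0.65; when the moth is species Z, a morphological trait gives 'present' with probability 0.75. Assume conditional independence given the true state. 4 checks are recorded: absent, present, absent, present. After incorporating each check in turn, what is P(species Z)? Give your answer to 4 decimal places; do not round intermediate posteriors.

After 'absent': normaliser = 0.35·0.2500 + 0.35·0.5500 + 0.25·0.2000; P(species X) ≈ 0.2652, P(species Y) ≈ 0.5833, P(species Z) ≈ 0.1515
After 'present': normaliser = 0.65·0.2652 + 0.65·0.5833 + 0.75·0.1515; P(species X) ≈ 0.2591, P(species Y) ≈ 0.5700, P(species Z) ≈ 0.1708
After 'absent': normaliser = 0.35·0.2591 + 0.35·0.5700 + 0.25·0.1708; P(species X) ≈ 0.2724, P(species Y) ≈ 0.5993, P(species Z) ≈ 0.1283
After 'present': normaliser = 0.65·0.2724 + 0.65·0.5993 + 0.75·0.1283; P(species X) ≈ 0.2671, P(species Y) ≈ 0.5877, P(species Z) ≈ 0.1452

0.1452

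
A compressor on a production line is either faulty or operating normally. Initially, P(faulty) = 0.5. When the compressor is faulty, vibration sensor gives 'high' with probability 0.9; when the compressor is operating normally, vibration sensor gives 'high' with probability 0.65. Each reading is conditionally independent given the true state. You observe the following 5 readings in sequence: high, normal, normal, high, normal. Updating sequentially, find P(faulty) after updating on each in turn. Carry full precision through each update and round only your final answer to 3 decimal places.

Each posterior becomes the prior for the next update.
After 'high': P(faulty) = 0.9·0.5000 / (0.9·0.5000 + 0.65·0.5000) ≈ 0.5806
After 'normal': P(faulty) = 0.1·0.5806 / (0.1·0.5806 + 0.35·0.4194) ≈ 0.2835
After 'normal': P(faulty) = 0.1·0.2835 / (0.1·0.2835 + 0.35·0.7165) ≈ 0.1016
After 'high': P(faulty) = 0.9·0.1016 / (0.9·0.1016 + 0.65·0.8984) ≈ 0.1353
After 'normal': P(faulty) = 0.1·0.1353 / (0.1·0.1353 + 0.35·0.8647) ≈ 0.0428

0.043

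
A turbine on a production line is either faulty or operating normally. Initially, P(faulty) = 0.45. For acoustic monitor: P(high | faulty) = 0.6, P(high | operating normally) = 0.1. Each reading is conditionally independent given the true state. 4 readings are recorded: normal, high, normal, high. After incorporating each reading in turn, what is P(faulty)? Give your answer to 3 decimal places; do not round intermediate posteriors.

After 'normal': P(faulty) = 0.4·0.4500 / (0.4·0.4500 + 0.9·0.5500) ≈ 0.2667
After 'high': P(faulty) = 0.6·0.2667 / (0.6·0.2667 + 0.1·0.7333) ≈ 0.6857
After 'normal': P(faulty) = 0.4·0.6857 / (0.4·0.6857 + 0.9·0.3143) ≈ 0.4923
After 'high': P(faulty) = 0.6·0.4923 / (0.6·0.4923 + 0.1·0.5077) ≈ 0.8533

0.853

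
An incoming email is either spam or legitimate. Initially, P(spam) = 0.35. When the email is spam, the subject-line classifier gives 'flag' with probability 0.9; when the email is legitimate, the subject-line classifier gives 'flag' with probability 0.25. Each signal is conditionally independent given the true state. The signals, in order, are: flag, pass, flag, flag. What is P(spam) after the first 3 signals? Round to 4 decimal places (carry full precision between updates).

After 'flag': P(spam) = 0.9·0.3500 / (0.9·0.3500 + 0.25·0.6500) ≈ 0.6597
After 'pass': P(spam) = 0.1·0.6597 / (0.1·0.6597 + 0.75·0.3403) ≈ 0.2054
After 'flag': P(spam) = 0.9·0.2054 / (0.9·0.2054 + 0.25·0.7946) ≈ 0.4820

0.4820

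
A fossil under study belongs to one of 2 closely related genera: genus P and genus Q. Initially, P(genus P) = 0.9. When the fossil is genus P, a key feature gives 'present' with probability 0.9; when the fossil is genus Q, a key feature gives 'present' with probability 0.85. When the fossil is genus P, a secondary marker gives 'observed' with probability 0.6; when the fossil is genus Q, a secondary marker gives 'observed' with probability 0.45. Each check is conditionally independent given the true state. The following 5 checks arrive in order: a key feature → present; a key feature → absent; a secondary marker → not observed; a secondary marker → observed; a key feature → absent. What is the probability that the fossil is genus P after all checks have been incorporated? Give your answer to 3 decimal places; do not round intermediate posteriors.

0.804

After a key feature='present': P(genus P) = 0.9·0.9000 / (0.9·0.9000 + 0.85·0.1000) ≈ 0.9050
After a key feature='absent': P(genus P) = 0.1·0.9050 / (0.1·0.9050 + 0.15·0.0950) ≈ 0.8640
After a secondary marker='not observed': P(genus P) = 0.4·0.8640 / (0.4·0.8640 + 0.55·0.1360) ≈ 0.8221
After a secondary marker='observed': P(genus P) = 0.6·0.8221 / (0.6·0.8221 + 0.45·0.1779) ≈ 0.8603
After a key feature='absent': P(genus P) = 0.1·0.8603 / (0.1·0.8603 + 0.15·0.1397) ≈ 0.8042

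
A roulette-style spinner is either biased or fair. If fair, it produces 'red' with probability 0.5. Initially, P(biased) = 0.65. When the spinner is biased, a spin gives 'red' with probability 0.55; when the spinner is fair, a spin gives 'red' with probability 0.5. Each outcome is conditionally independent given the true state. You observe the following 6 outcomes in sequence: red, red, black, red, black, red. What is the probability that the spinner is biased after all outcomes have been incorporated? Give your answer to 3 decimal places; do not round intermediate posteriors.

0.688

After 'red': P(biased) = 0.55·0.6500 / (0.55·0.6500 + 0.5·0.3500) ≈ 0.6714
After 'red': P(biased) = 0.55·0.6714 / (0.55·0.6714 + 0.5·0.3286) ≈ 0.6920
After 'black': P(biased) = 0.45·0.6920 / (0.45·0.6920 + 0.5·0.3080) ≈ 0.6691
After 'red': P(biased) = 0.55·0.6691 / (0.55·0.6691 + 0.5·0.3309) ≈ 0.6899
After 'black': P(biased) = 0.45·0.6899 / (0.45·0.6899 + 0.5·0.3101) ≈ 0.6669
After 'red': P(biased) = 0.55·0.6669 / (0.55·0.6669 + 0.5·0.3331) ≈ 0.6877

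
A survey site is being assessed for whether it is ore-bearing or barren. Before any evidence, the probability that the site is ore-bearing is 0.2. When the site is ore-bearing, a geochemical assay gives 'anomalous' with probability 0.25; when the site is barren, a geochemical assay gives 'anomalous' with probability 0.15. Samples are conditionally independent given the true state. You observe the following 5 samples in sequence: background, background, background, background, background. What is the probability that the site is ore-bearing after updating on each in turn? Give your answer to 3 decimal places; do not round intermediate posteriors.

0.118

After 'background': P(ore) = 0.75·0.2000 / (0.75·0.2000 + 0.85·0.8000) ≈ 0.1807
After 'background': P(ore) = 0.75·0.1807 / (0.75·0.1807 + 0.85·0.8193) ≈ 0.1629
After 'background': P(ore) = 0.75·0.1629 / (0.75·0.1629 + 0.85·0.8371) ≈ 0.1466
After 'background': P(ore) = 0.75·0.1466 / (0.75·0.1466 + 0.85·0.8534) ≈ 0.1316
After 'background': P(ore) = 0.75·0.1316 / (0.75·0.1316 + 0.85·0.8684) ≈ 0.1179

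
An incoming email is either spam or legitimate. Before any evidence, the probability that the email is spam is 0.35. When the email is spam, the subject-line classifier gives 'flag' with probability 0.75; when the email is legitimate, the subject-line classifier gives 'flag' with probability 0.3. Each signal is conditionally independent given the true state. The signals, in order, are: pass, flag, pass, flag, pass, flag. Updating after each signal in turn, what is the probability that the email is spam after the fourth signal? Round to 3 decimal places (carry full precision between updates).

After 'pass': P(spam) = 0.25·0.3500 / (0.25·0.3500 + 0.7·0.6500) ≈ 0.1613
After 'flag': P(spam) = 0.75·0.1613 / (0.75·0.1613 + 0.3·0.8387) ≈ 0.3247
After 'pass': P(spam) = 0.25·0.3247 / (0.25·0.3247 + 0.7·0.6753) ≈ 0.1465
After 'flag': P(spam) = 0.75·0.1465 / (0.75·0.1465 + 0.3·0.8535) ≈ 0.3003

0.300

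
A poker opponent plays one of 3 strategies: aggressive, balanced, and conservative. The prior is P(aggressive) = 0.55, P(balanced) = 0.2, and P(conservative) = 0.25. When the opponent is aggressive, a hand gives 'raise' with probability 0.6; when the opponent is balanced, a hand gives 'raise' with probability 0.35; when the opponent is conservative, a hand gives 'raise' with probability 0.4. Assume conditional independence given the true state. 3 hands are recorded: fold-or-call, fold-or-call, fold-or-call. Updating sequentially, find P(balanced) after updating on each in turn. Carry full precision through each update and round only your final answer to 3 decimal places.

After 'fold-or-call': normaliser = 0.4·0.5500 + 0.65·0.2000 + 0.6·0.2500; P(aggressive) ≈ 0.4400, P(balanced) ≈ 0.2600, P(conservative) ≈ 0.3000
After 'fold-or-call': normaliser = 0.4·0.4400 + 0.65·0.2600 + 0.6·0.3000; P(aggressive) ≈ 0.3352, P(balanced) ≈ 0.3219, P(conservative) ≈ 0.3429
After 'fold-or-call': normaliser = 0.4·0.3352 + 0.65·0.3219 + 0.6·0.3429; P(aggressive) ≈ 0.2442, P(balanced) ≈ 0.3811, P(conservative) ≈ 0.3747

0.381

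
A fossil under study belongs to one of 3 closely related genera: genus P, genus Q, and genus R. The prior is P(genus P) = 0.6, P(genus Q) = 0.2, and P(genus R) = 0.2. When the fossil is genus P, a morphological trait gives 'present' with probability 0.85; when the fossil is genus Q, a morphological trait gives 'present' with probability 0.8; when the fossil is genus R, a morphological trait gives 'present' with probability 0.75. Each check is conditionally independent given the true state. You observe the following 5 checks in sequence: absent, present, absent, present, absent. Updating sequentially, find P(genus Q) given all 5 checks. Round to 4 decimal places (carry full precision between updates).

0.2412

After 'absent': normaliser = 0.15·0.6000 + 0.2·0.2000 + 0.25·0.2000; P(genus P) ≈ 0.5000, P(genus Q) ≈ 0.2222, P(genus R) ≈ 0.2778
After 'present': normaliser = 0.85·0.5000 + 0.8·0.2222 + 0.75·0.2778; P(genus P) ≈ 0.5240, P(genus Q) ≈ 0.2192, P(genus R) ≈ 0.2568
After 'absent': normaliser = 0.15·0.5240 + 0.2·0.2192 + 0.25·0.2568; P(genus P) ≈ 0.4211, P(genus Q) ≈ 0.2349, P(genus R) ≈ 0.3440
After 'present': normaliser = 0.85·0.4211 + 0.8·0.2349 + 0.75·0.3440; P(genus P) ≈ 0.4453, P(genus Q) ≈ 0.2337, P(genus R) ≈ 0.3210
After 'absent': normaliser = 0.15·0.4453 + 0.2·0.2337 + 0.25·0.3210; P(genus P) ≈ 0.3447, P(genus Q) ≈ 0.2412, P(genus R) ≈ 0.4141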